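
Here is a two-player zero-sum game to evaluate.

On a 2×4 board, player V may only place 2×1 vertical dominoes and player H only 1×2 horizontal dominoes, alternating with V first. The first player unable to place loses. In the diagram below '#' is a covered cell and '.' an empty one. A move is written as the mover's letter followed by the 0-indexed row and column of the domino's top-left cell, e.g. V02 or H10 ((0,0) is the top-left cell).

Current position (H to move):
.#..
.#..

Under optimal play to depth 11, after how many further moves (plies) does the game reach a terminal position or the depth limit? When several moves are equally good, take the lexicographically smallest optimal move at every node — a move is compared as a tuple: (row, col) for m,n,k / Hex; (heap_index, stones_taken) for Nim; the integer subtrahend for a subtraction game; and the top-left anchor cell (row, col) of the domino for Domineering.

[.#../.#..] H move#1: H02:+1/.###/.#..*, H12:+1/.#../.###
[.###/.#..] V move#2: V00:-1/####/##..*
[####/##..] H move#3: H12:+1/####/####*
[####/####] end (terminal -1, V#4); searched .#../.#.. to 11

PV length from [.#../.#..]: 3 plies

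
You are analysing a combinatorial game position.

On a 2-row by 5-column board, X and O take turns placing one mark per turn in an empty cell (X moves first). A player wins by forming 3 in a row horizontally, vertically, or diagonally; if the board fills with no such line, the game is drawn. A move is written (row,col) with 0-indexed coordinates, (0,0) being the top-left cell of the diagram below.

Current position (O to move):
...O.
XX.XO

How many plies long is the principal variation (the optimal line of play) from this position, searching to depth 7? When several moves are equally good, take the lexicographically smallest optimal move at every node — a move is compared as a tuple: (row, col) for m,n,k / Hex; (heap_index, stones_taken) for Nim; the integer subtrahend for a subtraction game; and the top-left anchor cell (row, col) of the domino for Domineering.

ply 1, O at ...O./XX.XO | (0,0)=-1→O..O./XX.XO; (0,1)=-1→.O.O./XX.XO; (0,2)=-1→..OO./XX.XO; (0,4)=-1→...OO/XX.XO; (1,2)=+0→...O./XXOXO*
ply 2, X at ...O./XXOXO | (0,0)=-1→X..O./XXOXO; (0,1)=+0→.X.O./XXOXO*; (0,2)=+0→..XO./XXOXO; (0,4)=+0→...OX/XXOXO
ply 3, O at .X.O./XXOXO | (0,0)=+0→OX.O./XXOXO*; (0,2)=+0→.XOO./XXOXO; (0,4)=+0→.X.OO/XXOXO
ply 4, X at OX.O./XXOXO | (0,2)=+0→OXXO./XXOXO*; (0,4)=+0→OX.OX/XXOXO
ply 5, O at OXXO./XXOXO | (0,4)=+0→OXXOO/XXOXO*
ply 6: OXXOO/XXOXO is terminal +0 (X); from ...O./XX.XO depth 7

PV length from [...O./XX.XO]: 5 plies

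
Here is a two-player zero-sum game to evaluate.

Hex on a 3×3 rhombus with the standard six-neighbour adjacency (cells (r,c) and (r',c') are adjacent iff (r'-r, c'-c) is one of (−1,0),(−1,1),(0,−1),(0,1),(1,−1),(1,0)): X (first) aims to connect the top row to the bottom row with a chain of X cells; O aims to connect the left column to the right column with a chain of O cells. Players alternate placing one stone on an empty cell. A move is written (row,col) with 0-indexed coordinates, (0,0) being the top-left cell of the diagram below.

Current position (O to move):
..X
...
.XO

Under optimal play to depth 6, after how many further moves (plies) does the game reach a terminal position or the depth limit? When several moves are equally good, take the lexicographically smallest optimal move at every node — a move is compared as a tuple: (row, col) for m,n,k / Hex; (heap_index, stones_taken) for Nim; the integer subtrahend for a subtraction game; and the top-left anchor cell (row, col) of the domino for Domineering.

PV length from [..X/.../.XO]: 4 plies

p1 O@[..X/.../.XO]: (0,0)[O.X/.../.XO]-1* (0,1)[.OX/.../.XO]-1 (1,0)[..X/O../.XO]-1 (1,1)[..X/.O./.XO]-1 (1,2)[..X/..O/.XO]-1 (2,0)[..X/.../OXO]-1
p2 X@[O.X/.../.XO]: (0,1)[OXX/.../.XO]+1* (1,0)[O.X/X../.XO]+1 (1,1)[O.X/.X./.XO]+1 (1,2)[O.X/..X/.XO]+1 (2,0)[O.X/.../XXO]+1
p3 O@[OXX/.../.XO]: (1,0)[OXX/O../.XO]-1* (1,1)[OXX/.O./.XO]-1 (1,2)[OXX/..O/.XO]-1 (2,0)[OXX/.../OXO]-1
p4 X@[OXX/O../.XO]: (1,1)[OXX/OX./.XO]+1* (1,2)[OXX/O.X/.XO]+1 (2,0)[OXX/O../XXO]+1
p5 O@[OXX/OX./.XO] terminal -1; root [..X/.../.XO] d6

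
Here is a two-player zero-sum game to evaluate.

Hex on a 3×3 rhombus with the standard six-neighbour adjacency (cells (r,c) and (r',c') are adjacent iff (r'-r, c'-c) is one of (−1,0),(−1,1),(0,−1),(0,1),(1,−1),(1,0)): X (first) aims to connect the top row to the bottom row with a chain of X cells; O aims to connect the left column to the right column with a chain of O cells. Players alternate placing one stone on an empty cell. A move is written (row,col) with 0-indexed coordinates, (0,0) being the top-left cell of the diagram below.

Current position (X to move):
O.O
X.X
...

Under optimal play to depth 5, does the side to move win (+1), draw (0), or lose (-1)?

[O.O/X.X/...] X move#1: (0,1):+1/OXO/X.X/...*, (1,1):-1/O.O/XXX/..., (2,0):-1/O.O/X.X/X.., (2,1):-1/O.O/X.X/.X., (2,2):-1/O.O/X.X/..X
[OXO/X.X/...] O move#2: (1,1):-1/OXO/XOX/...*, (2,0):-1/OXO/X.X/O.., (2,1):-1/OXO/X.X/.O., (2,2):-1/OXO/X.X/..O
[OXO/XOX/...] X move#3: (2,0):+1/OXO/XOX/X..*, (2,1):-1/OXO/XOX/.X., (2,2):-1/OXO/XOX/..X
[OXO/XOX/X..] end (terminal -1, O#4); searched O.O/X.X/... to 5

value(O.O/X.X/..., X) = +1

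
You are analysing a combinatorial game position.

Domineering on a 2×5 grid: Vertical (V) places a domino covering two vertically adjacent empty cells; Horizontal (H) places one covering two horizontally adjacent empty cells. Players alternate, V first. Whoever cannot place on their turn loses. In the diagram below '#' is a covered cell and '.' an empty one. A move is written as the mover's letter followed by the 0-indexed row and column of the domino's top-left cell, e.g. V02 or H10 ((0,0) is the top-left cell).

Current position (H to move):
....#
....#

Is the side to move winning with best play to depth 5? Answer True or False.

H winning at [....#/....#]: True

[....#/....#] H move#1: H00:-1/##..#/....#, H01:+1/.##.#/....#*, H02:-1/..###/....#, H10:-1/....#/##..#, H11:+1/....#/.##.#, H12:-1/....#/..###
[.##.#/....#] V move#2: V00:-1/###.#/#...#*, V03:-1/.####/...##
[###.#/#...#] H move#3: H11:-1/###.#/###.#, H12:+1/###.#/#.###*
[###.#/#.###] end (terminal -1, V#4); searched ....#/....# to 5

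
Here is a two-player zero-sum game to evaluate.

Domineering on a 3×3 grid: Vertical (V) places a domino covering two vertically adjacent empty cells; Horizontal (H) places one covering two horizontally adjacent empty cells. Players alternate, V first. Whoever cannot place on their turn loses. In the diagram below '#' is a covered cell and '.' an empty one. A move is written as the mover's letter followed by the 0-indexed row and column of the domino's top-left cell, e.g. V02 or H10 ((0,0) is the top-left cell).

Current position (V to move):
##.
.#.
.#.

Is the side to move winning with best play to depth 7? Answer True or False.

ply 1, V at ##./.#./.#. | V02=+1→###/.##/.#.*; V10=+1→##./##./##.; V12=+1→##./.##/.##
ply 2: ###/.##/.#. is terminal -1 (H); from ##./.#./.#. depth 7

V winning at [##./.#./.#.]: True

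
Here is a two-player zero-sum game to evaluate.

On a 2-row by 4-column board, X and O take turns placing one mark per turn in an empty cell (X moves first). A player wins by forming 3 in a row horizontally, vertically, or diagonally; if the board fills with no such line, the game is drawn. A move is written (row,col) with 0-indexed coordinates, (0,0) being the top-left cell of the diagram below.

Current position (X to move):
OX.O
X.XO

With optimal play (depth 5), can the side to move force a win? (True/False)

p1 X@[OX.O/X.XO]: (0,2)[OXXO/X.XO]+0 (1,1)[OX.O/XXXO]+1*
p2 O@[OX.O/XXXO] terminal -1; root [OX.O/X.XO] d5

X winning at [OX.O/X.XO]: True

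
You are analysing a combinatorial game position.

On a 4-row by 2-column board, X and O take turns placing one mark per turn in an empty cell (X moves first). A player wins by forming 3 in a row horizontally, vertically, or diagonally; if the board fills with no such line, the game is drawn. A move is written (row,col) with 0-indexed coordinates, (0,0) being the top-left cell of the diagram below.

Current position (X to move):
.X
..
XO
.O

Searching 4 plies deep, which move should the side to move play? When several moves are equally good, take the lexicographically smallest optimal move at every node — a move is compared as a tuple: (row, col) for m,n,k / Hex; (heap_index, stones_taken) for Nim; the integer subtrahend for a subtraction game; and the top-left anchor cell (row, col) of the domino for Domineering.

ply 1, X at .X/../XO/.O | (0,0)=-1→XX/../XO/.O; (1,0)=-1→.X/X./XO/.O; (1,1)=+0→.X/.X/XO/.O*; (3,0)=-1→.X/../XO/XO
ply 2, O at .X/.X/XO/.O | (0,0)=+0→OX/.X/XO/.O*; (1,0)=+0→.X/OX/XO/.O; (3,0)=+0→.X/.X/XO/OO
ply 3, X at OX/.X/XO/.O | (1,0)=+0→OX/XX/XO/.O*; (3,0)=+0→OX/.X/XO/XO
ply 4, O at OX/XX/XO/.O | (3,0)=+0→OX/XX/XO/OO*
ply 5: OX/XX/XO/OO is terminal +0 (X); from .X/../XO/.O depth 4

X's best at [.X/../XO/.O]: (1,1)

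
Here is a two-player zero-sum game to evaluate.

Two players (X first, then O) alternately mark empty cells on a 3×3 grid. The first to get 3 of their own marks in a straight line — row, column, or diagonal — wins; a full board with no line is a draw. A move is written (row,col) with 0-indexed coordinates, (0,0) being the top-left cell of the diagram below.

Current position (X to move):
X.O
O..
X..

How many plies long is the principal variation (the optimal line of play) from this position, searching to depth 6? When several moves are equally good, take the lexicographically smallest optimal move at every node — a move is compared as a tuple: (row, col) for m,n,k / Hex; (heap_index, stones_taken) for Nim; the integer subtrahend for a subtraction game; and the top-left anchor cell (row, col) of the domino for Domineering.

ply 1, X at X.O/O../X.. | (0,1)=-1→XXO/O../X..; (1,1)=+0→X.O/OX./X..; (1,2)=+0→X.O/O.X/X..; (2,1)=+0→X.O/O../XX.; (2,2)=+1→X.O/O../X.X*
ply 2, O at X.O/O../X.X | (0,1)=-1→XOO/O../X.X*; (1,1)=-1→X.O/OO./X.X; (1,2)=-1→X.O/O.O/X.X; (2,1)=-1→X.O/O../XOX
ply 3, X at XOO/O../X.X | (1,1)=+1→XOO/OX./X.X*; (1,2)=+1→XOO/O.X/X.X; (2,1)=+1→XOO/O../XXX
ply 4: XOO/OX./X.X is terminal -1 (O); from X.O/O../X.. depth 6

PV length from [X.O/O../X..]: 3 plies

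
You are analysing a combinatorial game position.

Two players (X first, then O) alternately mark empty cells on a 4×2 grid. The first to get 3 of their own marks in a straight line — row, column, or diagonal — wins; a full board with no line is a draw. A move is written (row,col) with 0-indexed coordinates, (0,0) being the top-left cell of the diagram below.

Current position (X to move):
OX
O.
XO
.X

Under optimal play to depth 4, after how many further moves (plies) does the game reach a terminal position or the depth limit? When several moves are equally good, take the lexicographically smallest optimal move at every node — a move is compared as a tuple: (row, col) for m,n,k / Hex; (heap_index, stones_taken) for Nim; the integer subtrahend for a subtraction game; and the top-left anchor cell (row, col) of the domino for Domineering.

PV length from [OX/O./XO/.X]: 2 plies

p1 X@[OX/O./XO/.X]: (1,1)[OX/OX/XO/.X]+0* (3,0)[OX/O./XO/XX]+0
p2 O@[OX/OX/XO/.X]: (3,0)[OX/OX/XO/OX]+0*
p3 X@[OX/OX/XO/OX] terminal +0; root [OX/O./XO/.X] d4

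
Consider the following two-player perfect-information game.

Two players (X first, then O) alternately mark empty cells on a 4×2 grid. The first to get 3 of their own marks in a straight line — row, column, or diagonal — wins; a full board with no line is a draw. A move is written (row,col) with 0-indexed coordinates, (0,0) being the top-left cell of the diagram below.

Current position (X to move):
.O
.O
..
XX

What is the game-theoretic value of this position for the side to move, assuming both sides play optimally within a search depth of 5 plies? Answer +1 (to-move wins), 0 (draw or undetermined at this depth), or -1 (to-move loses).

ply 1, X at .O/.O/../XX | (0,0)=-1→XO/.O/../XX; (1,0)=-1→.O/XO/../XX; (2,0)=-1→.O/.O/X./XX; (2,1)=+0→.O/.O/.X/XX*
ply 2, O at .O/.O/.X/XX | (0,0)=+0→OO/.O/.X/XX*; (1,0)=+0→.O/OO/.X/XX; (2,0)=+0→.O/.O/OX/XX
ply 3, X at OO/.O/.X/XX | (1,0)=+0→OO/XO/.X/XX*; (2,0)=+0→OO/.O/XX/XX
ply 4, O at OO/XO/.X/XX | (2,0)=+0→OO/XO/OX/XX*
ply 5: OO/XO/OX/XX is terminal +0 (X); from .O/.O/../XX depth 5

value(.O/.O/../XX, X) = 0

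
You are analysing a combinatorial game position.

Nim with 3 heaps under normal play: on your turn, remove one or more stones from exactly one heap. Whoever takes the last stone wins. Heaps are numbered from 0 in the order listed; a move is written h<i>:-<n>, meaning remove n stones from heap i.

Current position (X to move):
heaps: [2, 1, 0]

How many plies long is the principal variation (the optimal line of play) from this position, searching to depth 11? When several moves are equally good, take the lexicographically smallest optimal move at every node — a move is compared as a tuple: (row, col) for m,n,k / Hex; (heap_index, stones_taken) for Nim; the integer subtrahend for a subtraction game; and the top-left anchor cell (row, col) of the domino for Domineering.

PV length from [(2,1,0)]: 3 plies

[(2,1,0)] X move#1: h0:-1:+1/(1,1,0)*, h0:-2:-1/(0,1,0), h1:-1:-1/(2,0,0)
[(1,1,0)] O move#2: h0:-1:-1/(0,1,0)*, h1:-1:-1/(1,0,0)
[(0,1,0)] X move#3: h1:-1:+1/(0,0,0)*
[(0,0,0)] end (terminal -1, O#4); searched (2,1,0) to 11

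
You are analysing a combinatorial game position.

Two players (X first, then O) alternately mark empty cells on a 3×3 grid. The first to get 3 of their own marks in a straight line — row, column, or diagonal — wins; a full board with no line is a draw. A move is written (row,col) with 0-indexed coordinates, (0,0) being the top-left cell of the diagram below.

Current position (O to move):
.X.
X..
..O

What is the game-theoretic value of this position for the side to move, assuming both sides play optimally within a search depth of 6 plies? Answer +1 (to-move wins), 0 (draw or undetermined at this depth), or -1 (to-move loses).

[.X./X../..O] O move#1: (0,0):-1/OX./X../..O, (0,2):+1/.XO/X../..O*, (1,1):-1/.X./XO./..O, (1,2):-1/.X./X.O/..O, (2,0):+1/.X./X../O.O, (2,1):-1/.X./X../.OO
[.XO/X../..O] X move#2: (0,0):-1/XXO/X../..O*, (1,1):-1/.XO/XX./..O, (1,2):-1/.XO/X.X/..O, (2,0):-1/.XO/X../X.O, (2,1):-1/.XO/X../.XO
[XXO/X../..O] O move#3: (1,1):-1/XXO/XO./..O, (1,2):+1/XXO/X.O/..O*, (2,0):+1/XXO/X../O.O, (2,1):-1/XXO/X../.OO
[XXO/X.O/..O] end (terminal -1, X#4); searched .X./X../..O to 6

value(.X./X../..O, O) = +1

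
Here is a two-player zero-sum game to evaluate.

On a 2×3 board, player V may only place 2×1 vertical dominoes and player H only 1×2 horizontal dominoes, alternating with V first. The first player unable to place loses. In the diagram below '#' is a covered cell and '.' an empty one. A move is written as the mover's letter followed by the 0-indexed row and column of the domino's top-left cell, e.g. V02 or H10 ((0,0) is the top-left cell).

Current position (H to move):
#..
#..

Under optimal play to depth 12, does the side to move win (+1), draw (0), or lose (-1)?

value(#../#.., H) = +1

p1 H@[#../#..]: H01[###/#..]+1* H11[#../###]+1
p2 V@[###/#..] terminal -1; root [#../#..] d12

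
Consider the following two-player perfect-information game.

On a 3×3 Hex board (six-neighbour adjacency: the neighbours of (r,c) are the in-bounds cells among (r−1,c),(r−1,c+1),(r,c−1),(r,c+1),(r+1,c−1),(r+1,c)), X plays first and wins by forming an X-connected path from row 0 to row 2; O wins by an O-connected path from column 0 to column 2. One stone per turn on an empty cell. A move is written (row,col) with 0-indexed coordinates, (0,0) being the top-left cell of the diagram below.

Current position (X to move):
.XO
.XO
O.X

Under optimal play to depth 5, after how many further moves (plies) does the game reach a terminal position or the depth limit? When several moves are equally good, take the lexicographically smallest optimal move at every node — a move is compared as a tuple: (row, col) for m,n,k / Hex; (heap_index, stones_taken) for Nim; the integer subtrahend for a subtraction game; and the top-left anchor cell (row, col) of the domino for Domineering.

PV length from [.XO/.XO/O.X]: 1 ply

[.XO/.XO/O.X] X move#1: (0,0):-1/XXO/.XO/O.X, (1,0):-1/.XO/XXO/O.X, (2,1):+1/.XO/.XO/OXX*
[.XO/.XO/OXX] end (terminal -1, O#2); searched .XO/.XO/O.X to 5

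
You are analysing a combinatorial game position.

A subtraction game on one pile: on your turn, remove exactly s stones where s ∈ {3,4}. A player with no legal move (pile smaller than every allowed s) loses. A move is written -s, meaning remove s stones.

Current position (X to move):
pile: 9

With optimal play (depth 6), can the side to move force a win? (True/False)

X winning at [9]: False

p1 X@[9]: -3[6]-1* -4[5]-1
p2 O@[6]: -3[3]-1 -4[2]+1*
p3 X@[2] terminal -1; root [9] d6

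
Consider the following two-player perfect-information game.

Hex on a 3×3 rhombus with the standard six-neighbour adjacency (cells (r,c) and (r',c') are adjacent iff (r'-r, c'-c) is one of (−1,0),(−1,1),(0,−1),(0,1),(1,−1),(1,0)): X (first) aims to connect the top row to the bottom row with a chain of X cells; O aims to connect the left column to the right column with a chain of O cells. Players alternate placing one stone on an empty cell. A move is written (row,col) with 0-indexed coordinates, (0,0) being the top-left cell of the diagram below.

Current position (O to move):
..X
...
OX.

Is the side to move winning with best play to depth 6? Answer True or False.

ply 1, O at ..X/.../OX. | (0,0)=-1→O.X/.../OX.*; (0,1)=-1→.OX/.../OX.; (1,0)=-1→..X/O../OX.; (1,1)=-1→..X/.O./OX.; (1,2)=-1→..X/..O/OX.; (2,2)=-1→..X/.../OXO
ply 2, X at O.X/.../OX. | (0,1)=+1→OXX/.../OX.*; (1,0)=+1→O.X/X../OX.; (1,1)=+1→O.X/.X./OX.; (1,2)=+1→O.X/..X/OX.; (2,2)=+1→O.X/.../OXX
ply 3, O at OXX/.../OX. | (1,0)=-1→OXX/O../OX.*; (1,1)=-1→OXX/.O./OX.; (1,2)=-1→OXX/..O/OX.; (2,2)=-1→OXX/.../OXO
ply 4, X at OXX/O../OX. | (1,1)=+1→OXX/OX./OX.*; (1,2)=+1→OXX/O.X/OX.; (2,2)=+1→OXX/O../OXX
ply 5: OXX/OX./OX. is terminal -1 (O); from ..X/.../OX. depth 6

O winning at [..X/.../OX.]: False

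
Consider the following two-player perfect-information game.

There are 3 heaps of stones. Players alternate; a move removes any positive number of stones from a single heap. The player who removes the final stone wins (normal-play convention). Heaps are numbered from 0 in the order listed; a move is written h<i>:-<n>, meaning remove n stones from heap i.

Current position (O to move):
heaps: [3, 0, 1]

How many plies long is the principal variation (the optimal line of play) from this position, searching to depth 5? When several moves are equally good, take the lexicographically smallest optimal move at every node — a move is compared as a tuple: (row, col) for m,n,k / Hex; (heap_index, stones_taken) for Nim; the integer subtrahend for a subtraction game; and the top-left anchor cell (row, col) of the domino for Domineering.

[(3,0,1)] O move#1: h0:-1:-1/(2,0,1), h0:-2:+1/(1,0,1)*, h0:-3:-1/(0,0,1), h2:-1:-1/(3,0,0)
[(1,0,1)] X move#2: h0:-1:-1/(0,0,1)*, h2:-1:-1/(1,0,0)
[(0,0,1)] O move#3: h2:-1:+1/(0,0,0)*
[(0,0,0)] end (terminal -1, X#4); searched (3,0,1) to 5

PV length from [(3,0,1)]: 3 plies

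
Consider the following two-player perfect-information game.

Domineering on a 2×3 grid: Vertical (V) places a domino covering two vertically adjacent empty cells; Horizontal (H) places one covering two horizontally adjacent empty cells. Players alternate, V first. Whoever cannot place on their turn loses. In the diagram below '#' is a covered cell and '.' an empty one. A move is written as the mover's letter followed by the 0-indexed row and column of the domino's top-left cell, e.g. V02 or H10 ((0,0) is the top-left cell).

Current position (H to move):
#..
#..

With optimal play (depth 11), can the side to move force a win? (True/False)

H winning at [#../#..]: True

[#../#..] H move#1: H01:+1/###/#..*, H11:+1/#../###
[###/#..] end (terminal -1, V#2); searched #../#.. to 11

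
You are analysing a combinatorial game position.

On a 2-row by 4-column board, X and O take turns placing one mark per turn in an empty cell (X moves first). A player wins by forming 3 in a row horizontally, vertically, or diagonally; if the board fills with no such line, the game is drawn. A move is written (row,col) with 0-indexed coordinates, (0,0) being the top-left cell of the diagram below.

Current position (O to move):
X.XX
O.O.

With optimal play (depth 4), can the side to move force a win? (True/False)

O winning at [X.XX/O.O.]: True

[X.XX/O.O.] O move#1: (0,1):+0/XOXX/O.O., (1,1):+1/X.XX/OOO.*, (1,3):-1/X.XX/O.OO
[X.XX/OOO.] end (terminal -1, X#2); searched X.XX/O.O. to 4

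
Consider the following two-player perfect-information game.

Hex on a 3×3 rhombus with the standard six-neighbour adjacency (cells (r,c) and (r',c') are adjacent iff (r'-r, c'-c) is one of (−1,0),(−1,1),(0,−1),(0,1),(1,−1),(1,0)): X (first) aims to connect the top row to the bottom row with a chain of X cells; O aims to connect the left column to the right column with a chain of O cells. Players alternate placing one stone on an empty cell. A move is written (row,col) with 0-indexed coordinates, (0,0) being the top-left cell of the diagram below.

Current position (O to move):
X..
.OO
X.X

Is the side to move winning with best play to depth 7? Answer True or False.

O winning at [X../.OO/X.X]: True

p1 O@[X../.OO/X.X]: (0,1)[XO./.OO/X.X]-1 (0,2)[X.O/.OO/X.X]-1 (1,0)[X../OOO/X.X]+1* (2,1)[X../.OO/XOX]-1
p2 X@[X../OOO/X.X] terminal -1; root [X../.OO/X.X] d7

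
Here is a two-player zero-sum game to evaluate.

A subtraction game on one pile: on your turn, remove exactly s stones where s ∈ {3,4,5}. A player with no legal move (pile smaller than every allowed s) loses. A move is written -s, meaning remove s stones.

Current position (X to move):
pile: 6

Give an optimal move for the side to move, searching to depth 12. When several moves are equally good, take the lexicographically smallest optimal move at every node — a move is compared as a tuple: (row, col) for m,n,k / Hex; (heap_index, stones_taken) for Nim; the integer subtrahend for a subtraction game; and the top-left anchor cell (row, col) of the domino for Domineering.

ply 1, X at 6 | -3=-1→3; -4=+1→2*; -5=+1→1
ply 2: 2 is terminal -1 (O); from 6 depth 12

X's best at [6]: -4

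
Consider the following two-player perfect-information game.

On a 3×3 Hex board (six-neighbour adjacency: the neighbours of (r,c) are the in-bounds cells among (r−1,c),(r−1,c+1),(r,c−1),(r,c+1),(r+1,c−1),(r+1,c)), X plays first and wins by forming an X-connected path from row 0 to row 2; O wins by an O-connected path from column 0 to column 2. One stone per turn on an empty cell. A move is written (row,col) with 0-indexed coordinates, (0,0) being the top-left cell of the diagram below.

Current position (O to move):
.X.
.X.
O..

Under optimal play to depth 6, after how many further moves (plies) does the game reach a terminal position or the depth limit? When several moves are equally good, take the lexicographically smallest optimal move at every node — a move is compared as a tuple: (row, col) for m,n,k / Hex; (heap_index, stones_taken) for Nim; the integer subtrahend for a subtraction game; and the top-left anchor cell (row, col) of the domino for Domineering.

[.X./.X./O..] O move#1: (0,0):-1/OX./.X./O.., (0,2):-1/.XO/.X./O.., (1,0):-1/.X./OX./O.., (1,2):-1/.X./.XO/O.., (2,1):+1/.X./.X./OO.*, (2,2):-1/.X./.X./O.O
[.X./.X./OO.] X move#2: (0,0):-1/XX./.X./OO.*, (0,2):-1/.XX/.X./OO., (1,0):-1/.X./XX./OO., (1,2):-1/.X./.XX/OO., (2,2):-1/.X./.X./OOX
[XX./.X./OO.] O move#3: (0,2):+1/XXO/.X./OO.*, (1,0):+1/XX./OX./OO., (1,2):+1/XX./.XO/OO., (2,2):+1/XX./.X./OOO
[XXO/.X./OO.] X move#4: (1,0):-1/XXO/XX./OO.*, (1,2):-1/XXO/.XX/OO., (2,2):-1/XXO/.X./OOX
[XXO/XX./OO.] O move#5: (1,2):+1/XXO/XXO/OO.*, (2,2):+1/XXO/XX./OOO
[XXO/XXO/OO.] end (terminal -1, X#6); searched .X./.X./O.. to 6

PV length from [.X./.X./O..]: 5 plies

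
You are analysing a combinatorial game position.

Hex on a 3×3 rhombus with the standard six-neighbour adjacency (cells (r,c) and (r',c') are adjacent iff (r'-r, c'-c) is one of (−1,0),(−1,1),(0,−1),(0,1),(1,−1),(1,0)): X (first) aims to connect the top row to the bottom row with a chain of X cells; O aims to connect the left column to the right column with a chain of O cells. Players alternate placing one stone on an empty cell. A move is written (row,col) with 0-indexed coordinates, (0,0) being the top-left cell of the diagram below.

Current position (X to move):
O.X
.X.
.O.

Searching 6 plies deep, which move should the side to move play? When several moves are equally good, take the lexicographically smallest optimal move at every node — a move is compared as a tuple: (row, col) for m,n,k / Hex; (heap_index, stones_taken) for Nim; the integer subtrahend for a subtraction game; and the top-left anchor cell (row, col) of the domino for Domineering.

[O.X/.X./.O.] X move#1: (0,1):-1/OXX/.X./.O., (1,0):-1/O.X/XX./.O., (1,2):+1/O.X/.XX/.O.*, (2,0):+1/O.X/.X./XO., (2,2):+1/O.X/.X./.OX
[O.X/.XX/.O.] O move#2: (0,1):-1/OOX/.XX/.O.*, (1,0):-1/O.X/OXX/.O., (2,0):-1/O.X/.XX/OO., (2,2):-1/O.X/.XX/.OO
[OOX/.XX/.O.] X move#3: (1,0):+1/OOX/XXX/.O.*, (2,0):+1/OOX/.XX/XO., (2,2):+1/OOX/.XX/.OX
[OOX/XXX/.O.] O move#4: (2,0):-1/OOX/XXX/OO.*, (2,2):-1/OOX/XXX/.OO
[OOX/XXX/OO.] X move#5: (2,2):+1/OOX/XXX/OOX*
[OOX/XXX/OOX] end (terminal -1, O#6); searched O.X/.X./.O. to 6

X's best at [O.X/.X./.O.]: (1,2)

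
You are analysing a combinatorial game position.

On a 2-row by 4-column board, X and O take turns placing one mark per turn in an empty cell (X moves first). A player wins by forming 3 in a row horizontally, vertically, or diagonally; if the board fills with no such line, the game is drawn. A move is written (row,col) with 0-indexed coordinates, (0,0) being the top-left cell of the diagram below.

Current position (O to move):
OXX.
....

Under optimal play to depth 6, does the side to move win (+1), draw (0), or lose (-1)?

value(OXX./...., O) = 0

ply 1, O at OXX./.... | (0,3)=+0→OXXO/....*; (1,0)=-1→OXX./O...; (1,1)=-1→OXX./.O..; (1,2)=-1→OXX./..O.; (1,3)=-1→OXX./...O
ply 2, X at OXXO/.... | (1,0)=+0→OXXO/X...*; (1,1)=+0→OXXO/.X..; (1,2)=+0→OXXO/..X.; (1,3)=+0→OXXO/...X
ply 3, O at OXXO/X... | (1,1)=+0→OXXO/XO..*; (1,2)=+0→OXXO/X.O.; (1,3)=+0→OXXO/X..O
ply 4, X at OXXO/XO.. | (1,2)=+0→OXXO/XOX.*; (1,3)=+0→OXXO/XO.X
ply 5, O at OXXO/XOX. | (1,3)=+0→OXXO/XOXO*
ply 6: OXXO/XOXO is terminal +0 (X); from OXX./.... depth 6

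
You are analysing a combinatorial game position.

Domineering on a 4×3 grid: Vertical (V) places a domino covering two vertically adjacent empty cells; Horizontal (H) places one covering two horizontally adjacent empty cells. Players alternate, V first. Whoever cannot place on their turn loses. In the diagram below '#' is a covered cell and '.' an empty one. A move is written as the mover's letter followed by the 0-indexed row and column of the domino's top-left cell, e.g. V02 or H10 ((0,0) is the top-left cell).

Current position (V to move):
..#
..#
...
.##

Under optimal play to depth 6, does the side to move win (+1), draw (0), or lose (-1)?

[..#/..#/.../.##] V move#1: V00:+1/#.#/#.#/.../.##*, V01:+1/.##/.##/.../.##, V10:+1/..#/#.#/#../.##, V11:+1/..#/.##/.#./.##, V20:-1/..#/..#/#../###
[#.#/#.#/.../.##] H move#2: H20:-1/#.#/#.#/##./.##*, H21:-1/#.#/#.#/.##/.##
[#.#/#.#/##./.##] V move#3: V01:+1/###/###/##./.##*
[###/###/##./.##] end (terminal -1, H#4); searched ..#/..#/.../.## to 6

value(..#/..#/.../.##, V) = +1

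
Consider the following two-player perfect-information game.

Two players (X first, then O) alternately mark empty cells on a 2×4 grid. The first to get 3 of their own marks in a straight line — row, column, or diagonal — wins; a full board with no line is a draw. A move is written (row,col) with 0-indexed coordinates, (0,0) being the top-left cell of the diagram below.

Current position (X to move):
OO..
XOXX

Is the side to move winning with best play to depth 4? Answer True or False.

X winning at [OO../XOXX]: False

ply 1, X at OO../XOXX | (0,2)=+0→OOX./XOXX*; (0,3)=-1→OO.X/XOXX
ply 2, O at OOX./XOXX | (0,3)=+0→OOXO/XOXX*
ply 3: OOXO/XOXX is terminal +0 (X); from OO../XOXX depth 4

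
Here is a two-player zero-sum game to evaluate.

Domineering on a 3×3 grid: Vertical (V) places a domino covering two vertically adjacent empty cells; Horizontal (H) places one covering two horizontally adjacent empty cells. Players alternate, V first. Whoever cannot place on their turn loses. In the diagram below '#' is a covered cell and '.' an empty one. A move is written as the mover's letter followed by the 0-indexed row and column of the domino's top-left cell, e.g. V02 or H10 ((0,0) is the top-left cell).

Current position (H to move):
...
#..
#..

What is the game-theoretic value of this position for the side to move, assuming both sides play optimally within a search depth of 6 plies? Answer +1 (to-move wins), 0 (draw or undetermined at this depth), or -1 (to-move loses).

value(.../#../#.., H) = +1

[.../#../#..] H move#1: H00:-1/##./#../#.., H01:-1/.##/#../#.., H11:+1/.../###/#..*, H21:-1/.../#../###
[.../###/#..] end (terminal -1, V#2); searched .../#../#.. to 6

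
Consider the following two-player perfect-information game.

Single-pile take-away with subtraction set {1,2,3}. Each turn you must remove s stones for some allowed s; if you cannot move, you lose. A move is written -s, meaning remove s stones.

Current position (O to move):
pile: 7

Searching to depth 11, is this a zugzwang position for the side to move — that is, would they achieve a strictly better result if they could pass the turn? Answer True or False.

[7] O move#1: -1:-1/6, -2:-1/5, -3:+1/4*
[4] X move#2: -1:-1/3*, -2:-1/2, -3:-1/1
[3] O move#3: -1:-1/2, -2:-1/1, -3:+1/0*
[0] end (terminal -1, X#4); searched 7 to 11
suppose O passes — search the same position with X to move:
pass> [7] X move#1: -1:-1/6, -2:-1/5, -3:+1/4*
pass> [4] O move#2: -1:-1/3*, -2:-1/2, -3:-1/1
pass> [3] X move#3: -1:-1/2, -2:-1/1, -3:+1/0*
pass> [0] end (terminal -1, O#4); searched 7 to 11
for O: play +1, pass -1

zugzwang(7, O) = False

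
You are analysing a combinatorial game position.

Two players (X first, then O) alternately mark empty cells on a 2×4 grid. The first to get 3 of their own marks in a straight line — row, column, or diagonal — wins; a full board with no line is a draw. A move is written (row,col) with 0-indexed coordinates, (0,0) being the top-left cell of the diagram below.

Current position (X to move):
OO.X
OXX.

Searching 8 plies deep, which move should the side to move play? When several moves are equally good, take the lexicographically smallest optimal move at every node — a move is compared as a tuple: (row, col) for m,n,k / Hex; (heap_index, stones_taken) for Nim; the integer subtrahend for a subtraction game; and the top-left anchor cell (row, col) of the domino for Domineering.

X's best at [OO.X/OXX.]: (1,3)

p1 X@[OO.X/OXX.]: (0,2)[OOXX/OXX.]+0 (1,3)[OO.X/OXXX]+1*
p2 O@[OO.X/OXXX] terminal -1; root [OO.X/OXX.] d8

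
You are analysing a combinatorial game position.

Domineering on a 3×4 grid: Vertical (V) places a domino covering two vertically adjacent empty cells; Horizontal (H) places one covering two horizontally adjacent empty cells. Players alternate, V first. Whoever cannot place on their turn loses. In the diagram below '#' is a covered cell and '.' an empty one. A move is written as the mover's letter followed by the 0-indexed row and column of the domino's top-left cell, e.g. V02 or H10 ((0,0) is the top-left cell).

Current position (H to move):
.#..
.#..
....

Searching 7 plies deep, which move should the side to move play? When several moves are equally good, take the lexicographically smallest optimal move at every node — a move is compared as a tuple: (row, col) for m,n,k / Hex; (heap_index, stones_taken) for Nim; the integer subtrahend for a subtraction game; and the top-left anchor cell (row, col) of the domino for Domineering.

H's best at [.#../.#../....]: H12

ply 1, H at .#../.#../.... | H02=-1→.###/.#../....; H12=+1→.#../.###/....*; H20=-1→.#../.#../##..; H21=-1→.#../.#../.##.; H22=-1→.#../.#../..##
ply 2, V at .#../.###/.... | V00=-1→##../####/....*; V10=-1→.#../####/#...
ply 3, H at ##../####/.... | H02=+1→####/####/....*; H20=+1→##../####/##..; H21=+1→##../####/.##.; H22=+1→##../####/..##
ply 4: ####/####/.... is terminal -1 (V); from .#../.#../.... depth 7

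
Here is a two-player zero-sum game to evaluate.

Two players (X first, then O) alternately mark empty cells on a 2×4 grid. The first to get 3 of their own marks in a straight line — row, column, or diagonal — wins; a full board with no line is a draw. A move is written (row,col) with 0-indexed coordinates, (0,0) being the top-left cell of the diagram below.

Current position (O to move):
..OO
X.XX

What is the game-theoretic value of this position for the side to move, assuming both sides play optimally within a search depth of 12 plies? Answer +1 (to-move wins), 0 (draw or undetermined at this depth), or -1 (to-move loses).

ply 1, O at ..OO/X.XX | (0,0)=-1→O.OO/X.XX; (0,1)=+1→.OOO/X.XX*; (1,1)=+0→..OO/XOXX
ply 2: .OOO/X.XX is terminal -1 (X); from ..OO/X.XX depth 12

value(..OO/X.XX, O) = +1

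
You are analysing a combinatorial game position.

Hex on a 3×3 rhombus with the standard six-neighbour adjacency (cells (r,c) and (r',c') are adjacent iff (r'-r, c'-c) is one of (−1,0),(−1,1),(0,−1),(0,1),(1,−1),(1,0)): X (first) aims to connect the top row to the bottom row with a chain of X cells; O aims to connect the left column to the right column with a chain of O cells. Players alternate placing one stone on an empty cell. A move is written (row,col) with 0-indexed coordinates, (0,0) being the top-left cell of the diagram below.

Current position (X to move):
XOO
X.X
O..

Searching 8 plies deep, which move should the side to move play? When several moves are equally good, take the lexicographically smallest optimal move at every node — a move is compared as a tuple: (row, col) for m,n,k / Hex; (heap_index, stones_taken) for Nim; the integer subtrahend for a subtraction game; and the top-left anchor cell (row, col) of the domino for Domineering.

X's best at [XOO/X.X/O..]: (1,1)

ply 1, X at XOO/X.X/O.. | (1,1)=+1→XOO/XXX/O..*; (2,1)=-1→XOO/X.X/OX.; (2,2)=-1→XOO/X.X/O.X
ply 2, O at XOO/XXX/O.. | (2,1)=-1→XOO/XXX/OO.*; (2,2)=-1→XOO/XXX/O.O
ply 3, X at XOO/XXX/OO. | (2,2)=+1→XOO/XXX/OOX*
ply 4: XOO/XXX/OOX is terminal -1 (O); from XOO/X.X/O.. depth 8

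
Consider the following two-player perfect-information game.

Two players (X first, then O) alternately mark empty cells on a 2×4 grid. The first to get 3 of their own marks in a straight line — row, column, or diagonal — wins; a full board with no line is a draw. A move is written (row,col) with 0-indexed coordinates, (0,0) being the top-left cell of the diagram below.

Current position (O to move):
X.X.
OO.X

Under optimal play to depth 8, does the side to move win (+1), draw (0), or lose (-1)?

value(X.X./OO.X, O) = +1

[X.X./OO.X] O move#1: (0,1):+0/XOX./OO.X, (0,3):-1/X.XO/OO.X, (1,2):+1/X.X./OOOX*
[X.X./OOOX] end (terminal -1, X#2); searched X.X./OO.X to 8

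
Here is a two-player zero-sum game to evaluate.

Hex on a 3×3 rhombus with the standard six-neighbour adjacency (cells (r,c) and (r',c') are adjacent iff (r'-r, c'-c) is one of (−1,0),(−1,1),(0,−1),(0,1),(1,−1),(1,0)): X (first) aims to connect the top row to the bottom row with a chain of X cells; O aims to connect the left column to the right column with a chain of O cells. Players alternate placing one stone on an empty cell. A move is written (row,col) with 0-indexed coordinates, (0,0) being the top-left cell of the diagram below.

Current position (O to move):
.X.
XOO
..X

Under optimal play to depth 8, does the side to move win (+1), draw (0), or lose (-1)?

[.X./XOO/..X] O move#1: (0,0):-1/OX./XOO/..X, (0,2):-1/.XO/XOO/..X, (2,0):+1/.X./XOO/O.X*, (2,1):-1/.X./XOO/.OX
[.X./XOO/O.X] end (terminal -1, X#2); searched .X./XOO/..X to 8

value(.X./XOO/..X, O) = +1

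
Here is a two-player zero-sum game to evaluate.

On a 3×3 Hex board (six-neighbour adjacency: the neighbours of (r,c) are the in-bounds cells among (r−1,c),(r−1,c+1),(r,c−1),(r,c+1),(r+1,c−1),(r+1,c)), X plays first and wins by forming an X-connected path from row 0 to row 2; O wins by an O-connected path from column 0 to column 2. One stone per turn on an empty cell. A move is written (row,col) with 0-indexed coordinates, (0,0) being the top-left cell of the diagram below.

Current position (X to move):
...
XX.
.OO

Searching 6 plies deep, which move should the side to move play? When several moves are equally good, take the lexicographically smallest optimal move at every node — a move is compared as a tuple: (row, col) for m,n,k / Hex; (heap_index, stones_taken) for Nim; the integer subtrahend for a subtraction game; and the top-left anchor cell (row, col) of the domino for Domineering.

[.../XX./.OO] X move#1: (0,0):-1/X../XX./.OO, (0,1):-1/.X./XX./.OO, (0,2):-1/..X/XX./.OO, (1,2):-1/.../XXX/.OO, (2,0):+1/.../XX./XOO*
[.../XX./XOO] O move#2: (0,0):-1/O../XX./XOO*, (0,1):-1/.O./XX./XOO, (0,2):-1/..O/XX./XOO, (1,2):-1/.../XXO/XOO
[O../XX./XOO] X move#3: (0,1):+1/OX./XX./XOO*, (0,2):+1/O.X/XX./XOO, (1,2):+1/O../XXX/XOO
[OX./XX./XOO] end (terminal -1, O#4); searched .../XX./.OO to 6

X's best at [.../XX./.OO]: (2,0)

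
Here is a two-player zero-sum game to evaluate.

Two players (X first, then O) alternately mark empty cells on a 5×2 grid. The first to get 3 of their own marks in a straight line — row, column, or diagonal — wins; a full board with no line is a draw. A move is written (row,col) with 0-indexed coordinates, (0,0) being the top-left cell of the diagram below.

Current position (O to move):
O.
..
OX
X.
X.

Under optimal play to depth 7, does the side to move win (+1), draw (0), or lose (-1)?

p1 O@[O./../OX/X./X.]: (0,1)[OO/../OX/X./X.]+0 (1,0)[O./O./OX/X./X.]+1* (1,1)[O./.O/OX/X./X.]+0 (3,1)[O./../OX/XO/X.]+0 (4,1)[O./../OX/X./XO]+0
p2 X@[O./O./OX/X./X.] terminal -1; root [O./../OX/X./X.] d7

value(O./../OX/X./X., O) = +1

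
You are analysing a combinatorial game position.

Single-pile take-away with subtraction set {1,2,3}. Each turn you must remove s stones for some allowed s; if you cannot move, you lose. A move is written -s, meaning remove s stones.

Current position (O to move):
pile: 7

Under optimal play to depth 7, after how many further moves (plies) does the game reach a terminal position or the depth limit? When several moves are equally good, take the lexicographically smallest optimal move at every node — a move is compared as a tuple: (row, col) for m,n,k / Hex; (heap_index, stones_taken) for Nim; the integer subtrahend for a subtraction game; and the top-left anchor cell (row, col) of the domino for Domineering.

[7] O move#1: -1:-1/6, -2:-1/5, -3:+1/4*
[4] X move#2: -1:-1/3*, -2:-1/2, -3:-1/1
[3] O move#3: -1:-1/2, -2:-1/1, -3:+1/0*
[0] end (terminal -1, X#4); searched 7 to 7

PV length from [7]: 3 plies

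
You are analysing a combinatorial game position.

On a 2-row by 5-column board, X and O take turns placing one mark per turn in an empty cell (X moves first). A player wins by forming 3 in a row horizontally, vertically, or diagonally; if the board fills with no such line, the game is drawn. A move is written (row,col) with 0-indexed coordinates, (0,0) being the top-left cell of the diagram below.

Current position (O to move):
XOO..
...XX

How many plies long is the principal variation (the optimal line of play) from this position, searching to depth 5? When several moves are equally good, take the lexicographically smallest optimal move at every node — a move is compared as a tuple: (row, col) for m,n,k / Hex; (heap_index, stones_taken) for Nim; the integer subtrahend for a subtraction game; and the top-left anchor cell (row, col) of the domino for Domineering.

[XOO../...XX] O move#1: (0,3):+1/XOOO./...XX*, (0,4):-1/XOO.O/...XX, (1,0):-1/XOO../O..XX, (1,1):-1/XOO../.O.XX, (1,2):+0/XOO../..OXX
[XOOO./...XX] end (terminal -1, X#2); searched XOO../...XX to 5

PV length from [XOO../...XX]: 1 ply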